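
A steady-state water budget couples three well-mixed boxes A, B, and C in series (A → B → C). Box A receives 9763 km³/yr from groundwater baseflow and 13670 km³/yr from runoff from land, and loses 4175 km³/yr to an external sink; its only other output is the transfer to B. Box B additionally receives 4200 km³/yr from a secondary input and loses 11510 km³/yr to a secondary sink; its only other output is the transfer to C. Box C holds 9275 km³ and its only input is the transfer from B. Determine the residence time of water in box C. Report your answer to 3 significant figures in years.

0.776 yr

Box A: F(A→B) = (9763 + 13670) − 4175 = 19258 km³/yr.
Box B: F(B→C) = (19258 + 4200) − 11510 = 11948 km³/yr.
Box C throughput = its input = 11948 km³/yr; τ = 9275 / 11948 = 0.7763 yr.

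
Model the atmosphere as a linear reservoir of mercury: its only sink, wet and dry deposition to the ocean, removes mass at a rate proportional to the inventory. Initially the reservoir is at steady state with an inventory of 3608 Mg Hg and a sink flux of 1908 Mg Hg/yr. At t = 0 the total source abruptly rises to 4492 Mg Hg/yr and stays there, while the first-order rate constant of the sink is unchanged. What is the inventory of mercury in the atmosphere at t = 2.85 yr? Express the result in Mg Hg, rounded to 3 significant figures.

7410 Mg Hg

Residence time τ = M₀/F₀ = 1.891 yr. The eventual steady state is M_∞ = M₀·(F₁/F₀) = 3608 × 4492/1908 = 8494.3 Mg Hg.
The anomaly ΔM(t) = M(t) − M_∞ decays as ΔM₀·e^(−t/τ) with ΔM₀ = 3608 − 8494.3 = −4886 Mg Hg.
At t = 2.85 yr, e^(−t/τ) = e^(−1.507) = 0.2215, so ΔM = −1083 Mg Hg and M = 8494.3 − 1083 = 7411.8 Mg Hg.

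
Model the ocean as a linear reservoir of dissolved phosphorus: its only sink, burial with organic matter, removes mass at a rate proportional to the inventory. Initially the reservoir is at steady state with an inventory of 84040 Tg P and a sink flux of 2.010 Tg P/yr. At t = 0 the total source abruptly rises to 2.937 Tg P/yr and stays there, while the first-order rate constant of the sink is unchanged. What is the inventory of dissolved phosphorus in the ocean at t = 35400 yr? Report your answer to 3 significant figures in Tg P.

106000 Tg P

τ = M₀/F₀ = 84040/2.010 = 41810 yr; rate constant k = 1/τ.
New steady state M_∞ = F₁/k = F₁·τ = 2.937 × 41810 = 122800 Tg P.
M(t) = M_∞ + (M₀ − M_∞)·e^(−t/τ); t/τ = 35400/41810 = 0.8467, so e^(−t/τ) = 0.4288.
M(t) = 122800 − 38760 × 0.4288 = 106180 Tg P.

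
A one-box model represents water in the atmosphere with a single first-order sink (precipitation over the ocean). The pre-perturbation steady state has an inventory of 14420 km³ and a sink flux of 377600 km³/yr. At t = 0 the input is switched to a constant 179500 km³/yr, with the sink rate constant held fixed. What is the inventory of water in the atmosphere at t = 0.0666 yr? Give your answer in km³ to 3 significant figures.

8180 km³

The sink rate constant is k = F₀/M₀ = 377600/14420 = 26.19 yr⁻¹.
Solving dM/dt = F₁ − kM with M(0) = M₀ gives M(t) = F₁/k + (M₀ − F₁/k)·e^(−kt).
F₁/k = 179500/26.19 = 6854.8 km³; kt = 26.19 × 0.0666 = 1.744, e^(−kt) = 0.1748.
M(0.0666) = 6854.8 + (14420 − 6854.8) × 0.1748 = 6854.8 + 1323 = 8177.4 km³.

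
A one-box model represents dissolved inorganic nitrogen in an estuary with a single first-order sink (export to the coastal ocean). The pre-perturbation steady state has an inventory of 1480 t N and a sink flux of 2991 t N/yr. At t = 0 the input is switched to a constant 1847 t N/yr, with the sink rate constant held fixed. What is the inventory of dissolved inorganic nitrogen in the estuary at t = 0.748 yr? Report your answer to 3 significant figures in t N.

τ = M₀/F₀ = 1480/2991 = 0.4948 yr; rate constant k = 1/τ.
New steady state M_∞ = F₁/k = F₁·τ = 1847 × 0.4948 = 913.93 t N.
M(t) = M_∞ + (M₀ − M_∞)·e^(−t/τ); t/τ = 0.748/0.4948 = 1.512, so e^(−t/τ) = 0.2205.
M(t) = 913.93 + 566.1 × 0.2205 = 1038.8 t N.

1040 t N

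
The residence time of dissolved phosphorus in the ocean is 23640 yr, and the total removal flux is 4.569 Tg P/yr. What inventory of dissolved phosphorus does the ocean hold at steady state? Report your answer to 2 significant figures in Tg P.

110000 Tg P

τ = M/F ⇒ M = τ × F = 23640 × 4.569 = 108000 Tg P.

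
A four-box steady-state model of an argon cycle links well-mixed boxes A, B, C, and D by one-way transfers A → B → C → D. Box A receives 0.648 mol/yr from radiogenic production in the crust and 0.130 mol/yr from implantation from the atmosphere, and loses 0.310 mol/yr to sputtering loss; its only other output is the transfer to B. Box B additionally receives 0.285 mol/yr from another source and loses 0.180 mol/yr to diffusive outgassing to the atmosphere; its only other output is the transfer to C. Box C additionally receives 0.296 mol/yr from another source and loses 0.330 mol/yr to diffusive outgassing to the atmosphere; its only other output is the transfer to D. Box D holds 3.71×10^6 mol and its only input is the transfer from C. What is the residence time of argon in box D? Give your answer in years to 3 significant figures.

6.88×10^6 yr

Box A: F(A→B) = (0.648 + 0.130) − 0.310 = 0.46800 mol/yr.
Box B: F(B→C) = (0.46800 + 0.285) − 0.180 = 0.57300 mol/yr.
Box C: F(C→D) = (0.57300 + 0.296) − 0.330 = 0.53900 mol/yr.
Box D throughput = its input = 0.53900 mol/yr; τ = 3.71×10^6 / 0.53900 = 6.883×10^6 yr.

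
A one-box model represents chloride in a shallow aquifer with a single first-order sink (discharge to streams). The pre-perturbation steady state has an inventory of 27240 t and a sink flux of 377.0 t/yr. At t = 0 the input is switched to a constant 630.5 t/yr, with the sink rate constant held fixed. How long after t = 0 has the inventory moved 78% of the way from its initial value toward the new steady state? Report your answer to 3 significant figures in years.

109 yr

τ = M₀/F₀ = 27240/377.0 = 72.25 yr.
The remaining gap fraction is e^(−t/τ); 78% covered ⇒ e^(−t/τ) = 0.220.
t = −τ ln(0.220) = 72.25 × 1.514 = 109.4 yr.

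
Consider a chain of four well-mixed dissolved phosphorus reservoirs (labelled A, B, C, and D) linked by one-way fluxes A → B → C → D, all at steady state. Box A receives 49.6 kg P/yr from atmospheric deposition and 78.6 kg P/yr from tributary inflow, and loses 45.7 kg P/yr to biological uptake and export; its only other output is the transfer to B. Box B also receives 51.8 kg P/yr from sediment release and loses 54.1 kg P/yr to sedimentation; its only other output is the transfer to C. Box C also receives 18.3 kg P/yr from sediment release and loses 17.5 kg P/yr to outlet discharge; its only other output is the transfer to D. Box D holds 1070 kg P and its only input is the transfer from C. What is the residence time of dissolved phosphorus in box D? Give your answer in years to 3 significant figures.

13.2 yr

Box A: F(A→B) = (49.6 + 78.6) − 45.7 = 82.500 kg P/yr.
Box B: F(B→C) = (82.500 + 51.8) − 54.1 = 80.200 kg P/yr.
Box C: F(C→D) = (80.200 + 18.3) − 17.5 = 81.000 kg P/yr.
Box D throughput = its input = 81.000 kg P/yr; τ = 1070 / 81.000 = 13.21 yr.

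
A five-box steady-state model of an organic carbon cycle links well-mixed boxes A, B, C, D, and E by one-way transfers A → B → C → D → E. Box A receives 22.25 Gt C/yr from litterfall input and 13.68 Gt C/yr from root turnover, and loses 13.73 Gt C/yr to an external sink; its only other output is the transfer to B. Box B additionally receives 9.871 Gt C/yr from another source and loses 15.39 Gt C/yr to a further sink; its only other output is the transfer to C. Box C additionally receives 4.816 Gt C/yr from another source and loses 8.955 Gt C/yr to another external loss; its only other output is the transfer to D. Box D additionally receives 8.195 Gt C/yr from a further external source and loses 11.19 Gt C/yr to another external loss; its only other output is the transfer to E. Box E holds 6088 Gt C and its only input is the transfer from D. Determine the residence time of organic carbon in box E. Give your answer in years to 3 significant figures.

Box A: F(A→B) = (22.25 + 13.68) − 13.73 = 22.200 Gt C/yr.
Box B: F(B→C) = (22.200 + 9.871) − 15.39 = 16.681 Gt C/yr.
Box C: F(C→D) = (16.681 + 4.816) − 8.955 = 12.542 Gt C/yr.
Box D: F(D→E) = (12.542 + 8.195) − 11.19 = 9.5470 Gt C/yr.
Box E throughput = its input = 9.5470 Gt C/yr; τ = 6088 / 9.5470 = 637.7 yr.

638 yr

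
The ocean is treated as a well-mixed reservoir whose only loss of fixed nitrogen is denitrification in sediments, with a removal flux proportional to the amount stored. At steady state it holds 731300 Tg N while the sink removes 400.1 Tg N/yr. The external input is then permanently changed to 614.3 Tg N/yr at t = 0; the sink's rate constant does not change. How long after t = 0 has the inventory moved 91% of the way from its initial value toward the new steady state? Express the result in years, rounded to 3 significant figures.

4400 yr

τ = M₀/F₀ = 731300/400.1 = 1828 yr.
The remaining gap fraction is e^(−t/τ); 91% covered ⇒ e^(−t/τ) = 0.0900.
t = −τ ln(0.0900) = 1828 × 2.408 = 4401 yr.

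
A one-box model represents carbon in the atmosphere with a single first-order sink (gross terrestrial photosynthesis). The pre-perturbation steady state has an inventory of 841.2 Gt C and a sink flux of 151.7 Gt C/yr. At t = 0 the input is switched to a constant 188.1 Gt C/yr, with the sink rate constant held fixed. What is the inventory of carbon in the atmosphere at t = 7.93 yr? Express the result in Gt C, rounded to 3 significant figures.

τ = M₀/F₀ = 841.2/151.7 = 5.545 yr; rate constant k = 1/τ.
New steady state M_∞ = F₁/k = F₁·τ = 188.1 × 5.545 = 1043.0 Gt C.
M(t) = M_∞ + (M₀ − M_∞)·e^(−t/τ); t/τ = 7.93/5.545 = 1.430, so e^(−t/τ) = 0.2393.
M(t) = 1043.0 − 201.8 × 0.2393 = 994.74 Gt C.

995 Gt C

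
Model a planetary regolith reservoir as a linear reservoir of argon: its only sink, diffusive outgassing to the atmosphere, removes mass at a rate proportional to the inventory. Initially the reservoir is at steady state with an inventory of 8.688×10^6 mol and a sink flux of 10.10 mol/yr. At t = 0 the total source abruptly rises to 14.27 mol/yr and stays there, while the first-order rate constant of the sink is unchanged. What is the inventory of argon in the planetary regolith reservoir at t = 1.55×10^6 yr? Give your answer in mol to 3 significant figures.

1.17×10^7 mol

Residence time τ = M₀/F₀ = 860200 yr. The eventual steady state is M_∞ = M₀·(F₁/F₀) = 8.688×10^6 × 14.27/10.10 = 1.2275×10^7 mol.
The anomaly ΔM(t) = M(t) − M_∞ decays as ΔM₀·e^(−t/τ) with ΔM₀ = 8.688×10^6 − 1.2275×10^7 = −3.587×10^6 mol.
At t = 1.55×10^6 yr, e^(−t/τ) = e^(−1.802) = 0.1650, so ΔM = −591800 mol and M = 1.2275×10^7 − 591800 = 1.1683×10^7 mol.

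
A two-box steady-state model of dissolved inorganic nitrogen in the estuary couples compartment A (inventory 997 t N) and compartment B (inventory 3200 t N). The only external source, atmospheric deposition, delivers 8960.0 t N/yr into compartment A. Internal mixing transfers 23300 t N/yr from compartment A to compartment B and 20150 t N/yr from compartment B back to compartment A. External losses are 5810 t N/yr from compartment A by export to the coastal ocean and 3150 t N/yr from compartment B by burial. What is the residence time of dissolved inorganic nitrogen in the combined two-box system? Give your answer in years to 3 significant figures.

0.468 yr

Residence time in the combined system uses the total inventory and the total *external* removal — internal exchanges between the two boxes cancel.
M_total = 997 + 3200 = 4197.0 t N.
ΣF_external_out = 5810 + 3150 = 8960.0 t N/yr.
τ = M_total / ΣF_ext = 4197.0 / 8960.0 = 0.4684 yr.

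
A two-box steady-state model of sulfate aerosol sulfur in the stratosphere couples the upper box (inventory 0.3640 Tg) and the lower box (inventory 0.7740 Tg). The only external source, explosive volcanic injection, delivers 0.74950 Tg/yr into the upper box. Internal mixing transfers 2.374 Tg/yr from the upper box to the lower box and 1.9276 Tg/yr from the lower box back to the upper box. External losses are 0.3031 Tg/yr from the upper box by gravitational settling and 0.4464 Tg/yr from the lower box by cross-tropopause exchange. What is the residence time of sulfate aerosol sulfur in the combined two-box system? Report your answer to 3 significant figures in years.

1.52 yr

Treat the two boxes together as one reservoir: the mixing fluxes between them are internal recycling, so τ = ΣM / Σ(external losses).
M_total = 0.3640 + 0.7740 = 1.1380 Tg.
ΣF_external_out = 0.3031 + 0.4464 = 0.74950 Tg/yr.
τ = M_total / ΣF_ext = 1.1380 / 0.74950 = 1.518 yr.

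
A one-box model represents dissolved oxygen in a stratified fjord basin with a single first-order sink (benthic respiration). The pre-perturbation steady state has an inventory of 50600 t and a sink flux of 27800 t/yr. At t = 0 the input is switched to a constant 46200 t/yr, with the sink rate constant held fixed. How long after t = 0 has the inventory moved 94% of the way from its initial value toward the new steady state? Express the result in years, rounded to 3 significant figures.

5.12 yr

τ = M₀/F₀ = 50600/27800 = 1.820 yr.
The remaining gap fraction is e^(−t/τ); 94% covered ⇒ e^(−t/τ) = 0.0600.
t = −τ ln(0.0600) = 1.820 × 2.813 = 5.121 yr.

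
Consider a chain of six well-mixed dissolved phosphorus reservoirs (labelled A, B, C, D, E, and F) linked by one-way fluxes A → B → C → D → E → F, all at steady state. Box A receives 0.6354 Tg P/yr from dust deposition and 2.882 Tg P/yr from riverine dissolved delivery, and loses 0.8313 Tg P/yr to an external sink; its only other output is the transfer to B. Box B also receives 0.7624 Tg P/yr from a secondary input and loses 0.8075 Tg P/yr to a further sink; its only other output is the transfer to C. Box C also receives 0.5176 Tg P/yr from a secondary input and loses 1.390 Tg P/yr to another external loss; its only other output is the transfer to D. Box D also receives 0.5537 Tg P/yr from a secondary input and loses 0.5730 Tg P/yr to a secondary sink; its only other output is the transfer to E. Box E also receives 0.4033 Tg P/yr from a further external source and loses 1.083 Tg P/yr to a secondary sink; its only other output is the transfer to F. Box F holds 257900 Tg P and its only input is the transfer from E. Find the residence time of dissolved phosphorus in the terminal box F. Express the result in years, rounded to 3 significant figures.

241000 yr

Box A: F(A→B) = (0.6354 + 2.882) − 0.8313 = 2.6861 Tg P/yr.
Box B: F(B→C) = (2.6861 + 0.7624) − 0.8075 = 2.6410 Tg P/yr.
Box C: F(C→D) = (2.6410 + 0.5176) − 1.390 = 1.7686 Tg P/yr.
Box D: F(D→E) = (1.7686 + 0.5537) − 0.5730 = 1.7493 Tg P/yr.
Box E: F(E→F) = (1.7493 + 0.4033) − 1.083 = 1.0696 Tg P/yr.
Box F throughput = its input = 1.0696 Tg P/yr; τ = 257900 / 1.0696 = 241100 yr.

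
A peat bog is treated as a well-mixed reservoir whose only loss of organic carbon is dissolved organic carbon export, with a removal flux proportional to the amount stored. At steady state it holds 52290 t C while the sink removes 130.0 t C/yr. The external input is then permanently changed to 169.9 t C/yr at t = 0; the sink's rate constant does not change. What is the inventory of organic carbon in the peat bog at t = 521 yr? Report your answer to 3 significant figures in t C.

63900 t C

Residence time τ = M₀/F₀ = 402.2 yr. The eventual steady state is M_∞ = M₀·(F₁/F₀) = 52290 × 169.9/130.0 = 68339 t C.
The anomaly ΔM(t) = M(t) − M_∞ decays as ΔM₀·e^(−t/τ) with ΔM₀ = 52290 − 68339 = −16050 t C.
At t = 521 yr, e^(−t/τ) = e^(−1.295) = 0.2738, so ΔM = −4395 t C and M = 68339 − 4395 = 63944 t C.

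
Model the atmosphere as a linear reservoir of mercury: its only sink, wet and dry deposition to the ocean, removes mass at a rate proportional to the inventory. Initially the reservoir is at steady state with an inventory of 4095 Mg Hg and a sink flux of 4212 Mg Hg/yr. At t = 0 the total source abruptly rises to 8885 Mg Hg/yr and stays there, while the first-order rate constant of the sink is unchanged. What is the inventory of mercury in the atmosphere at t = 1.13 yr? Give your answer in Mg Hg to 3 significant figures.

7220 Mg Hg

The sink rate constant is k = F₀/M₀ = 4212/4095 = 1.029 yr⁻¹.
Solving dM/dt = F₁ − kM with M(0) = M₀ gives M(t) = F₁/k + (M₀ − F₁/k)·e^(−kt).
F₁/k = 8885/1.029 = 8638.2 Mg Hg; kt = 1.029 × 1.13 = 1.162, e^(−kt) = 0.3128.
M(1.13) = 8638.2 + (4095 − 8638.2) × 0.3128 = 8638.2 − 1421 = 7217.2 Mg Hg.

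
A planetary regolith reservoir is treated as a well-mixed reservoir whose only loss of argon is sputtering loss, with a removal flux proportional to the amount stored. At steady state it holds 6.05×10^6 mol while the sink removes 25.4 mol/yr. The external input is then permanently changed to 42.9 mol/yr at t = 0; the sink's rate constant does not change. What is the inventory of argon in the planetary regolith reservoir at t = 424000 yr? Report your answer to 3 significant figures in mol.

9.52×10^6 mol

τ = M₀/F₀ = 6.05×10^6/25.4 = 238200 yr; rate constant k = 1/τ.
New steady state M_∞ = F₁/k = F₁·τ = 42.9 × 238200 = 1.0218×10^7 mol.
M(t) = M_∞ + (M₀ − M_∞)·e^(−t/τ); t/τ = 424000/238200 = 1.780, so e^(−t/τ) = 0.1686.
M(t) = 1.0218×10^7 − 4.168×10^6 × 0.1686 = 9.5154×10^6 mol.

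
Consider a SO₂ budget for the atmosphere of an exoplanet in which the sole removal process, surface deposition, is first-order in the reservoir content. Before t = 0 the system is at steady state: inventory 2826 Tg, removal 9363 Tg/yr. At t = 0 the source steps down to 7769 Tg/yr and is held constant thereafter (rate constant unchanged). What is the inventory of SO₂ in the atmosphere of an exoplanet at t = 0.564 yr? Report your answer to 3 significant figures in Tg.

Residence time τ = M₀/F₀ = 0.3018 yr. The eventual steady state is M_∞ = M₀·(F₁/F₀) = 2826 × 7769/9363 = 2344.9 Tg.
The anomaly ΔM(t) = M(t) − M_∞ decays as ΔM₀·e^(−t/τ) with ΔM₀ = 2826 − 2344.9 = 481.1 Tg.
At t = 0.564 yr, e^(−t/τ) = e^(−1.869) = 0.1543, so ΔM = 74.25 Tg and M = 2344.9 + 74.25 = 2419.1 Tg.

2420 Tg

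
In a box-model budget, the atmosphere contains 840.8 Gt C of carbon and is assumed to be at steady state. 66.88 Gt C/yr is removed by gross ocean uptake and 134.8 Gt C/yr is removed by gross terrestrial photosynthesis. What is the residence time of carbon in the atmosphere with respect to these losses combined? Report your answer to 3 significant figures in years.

4.17 yr

Total removal = 66.88 + 134.8 = 201.68 Gt C/yr.
τ = M / ΣF_out = 840.8 / 201.68 = 4.169 yr.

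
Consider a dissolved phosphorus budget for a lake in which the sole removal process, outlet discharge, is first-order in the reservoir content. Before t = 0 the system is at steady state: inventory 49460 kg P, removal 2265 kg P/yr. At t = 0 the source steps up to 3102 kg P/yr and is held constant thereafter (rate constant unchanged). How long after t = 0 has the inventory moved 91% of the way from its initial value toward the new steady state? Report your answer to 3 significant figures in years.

τ = M₀/F₀ = 49460/2265 = 21.84 yr.
The remaining gap fraction is e^(−t/τ); 91% covered ⇒ e^(−t/τ) = 0.0900.
t = −τ ln(0.0900) = 21.84 × 2.408 = 52.58 yr.

52.6 yr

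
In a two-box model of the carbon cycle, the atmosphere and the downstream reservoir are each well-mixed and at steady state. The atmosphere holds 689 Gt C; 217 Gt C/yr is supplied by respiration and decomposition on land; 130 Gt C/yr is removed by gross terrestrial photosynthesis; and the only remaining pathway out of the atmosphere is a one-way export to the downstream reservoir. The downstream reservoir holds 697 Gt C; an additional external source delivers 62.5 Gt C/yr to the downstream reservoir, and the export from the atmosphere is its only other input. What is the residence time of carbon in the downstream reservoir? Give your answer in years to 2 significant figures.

Balance the atmosphere: ΣF_in = 217.00 Gt C/yr.
Export to the downstream reservoir = ΣF_in − (130) = 87.000 Gt C/yr.
Total input to the downstream reservoir = 87.000 + 62.5 = 149.50 Gt C/yr; at steady state this equals its total output.
τ = M / F = 697 / 149.50 = 4.662 yr.

4.7 yr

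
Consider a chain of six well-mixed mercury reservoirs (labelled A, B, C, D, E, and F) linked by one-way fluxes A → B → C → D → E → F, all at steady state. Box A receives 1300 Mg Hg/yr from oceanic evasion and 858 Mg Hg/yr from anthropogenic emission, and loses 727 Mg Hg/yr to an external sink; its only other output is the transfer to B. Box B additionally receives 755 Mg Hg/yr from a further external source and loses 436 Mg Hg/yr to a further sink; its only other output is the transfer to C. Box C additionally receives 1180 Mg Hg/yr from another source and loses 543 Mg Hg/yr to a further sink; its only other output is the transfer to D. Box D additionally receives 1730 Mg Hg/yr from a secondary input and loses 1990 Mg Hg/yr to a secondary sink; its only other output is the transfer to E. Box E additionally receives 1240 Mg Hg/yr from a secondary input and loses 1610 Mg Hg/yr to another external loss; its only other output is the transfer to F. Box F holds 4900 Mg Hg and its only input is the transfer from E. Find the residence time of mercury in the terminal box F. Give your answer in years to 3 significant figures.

Box A: F(A→B) = (1300 + 858) − 727 = 1431.0 Mg Hg/yr.
Box B: F(B→C) = (1431.0 + 755) − 436 = 1750.0 Mg Hg/yr.
Box C: F(C→D) = (1750.0 + 1180) − 543 = 2387.0 Mg Hg/yr.
Box D: F(D→E) = (2387.0 + 1730) − 1990 = 2127.0 Mg Hg/yr.
Box E: F(E→F) = (2127.0 + 1240) − 1610 = 1757.0 Mg Hg/yr.
Box F throughput = its input = 1757.0 Mg Hg/yr; τ = 4900 / 1757.0 = 2.789 yr.

2.79 yr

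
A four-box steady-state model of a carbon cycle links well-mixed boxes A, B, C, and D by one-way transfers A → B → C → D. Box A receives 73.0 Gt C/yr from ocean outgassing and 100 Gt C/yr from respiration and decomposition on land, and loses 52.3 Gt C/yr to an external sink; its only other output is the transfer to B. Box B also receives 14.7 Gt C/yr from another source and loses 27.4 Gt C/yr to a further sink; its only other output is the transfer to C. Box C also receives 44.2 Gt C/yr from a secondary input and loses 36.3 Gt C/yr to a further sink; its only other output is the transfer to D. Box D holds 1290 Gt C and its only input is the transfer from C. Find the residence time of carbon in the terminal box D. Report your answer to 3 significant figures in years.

Box A: F(A→B) = (73.0 + 100) − 52.3 = 120.70 Gt C/yr.
Box B: F(B→C) = (120.70 + 14.7) − 27.4 = 108.00 Gt C/yr.
Box C: F(C→D) = (108.00 + 44.2) − 36.3 = 115.90 Gt C/yr.
Box D throughput = its input = 115.90 Gt C/yr; τ = 1290 / 115.90 = 11.13 yr.

11.1 yr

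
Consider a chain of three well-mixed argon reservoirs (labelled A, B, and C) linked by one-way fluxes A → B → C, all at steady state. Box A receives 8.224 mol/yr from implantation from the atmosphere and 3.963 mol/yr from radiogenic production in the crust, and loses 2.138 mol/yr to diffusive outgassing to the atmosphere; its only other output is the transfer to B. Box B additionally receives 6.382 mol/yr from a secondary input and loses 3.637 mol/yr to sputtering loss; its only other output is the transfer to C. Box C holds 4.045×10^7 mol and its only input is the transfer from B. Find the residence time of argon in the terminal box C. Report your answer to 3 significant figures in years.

Box A: F(A→B) = (8.224 + 3.963) − 2.138 = 10.049 mol/yr.
Box B: F(B→C) = (10.049 + 6.382) − 3.637 = 12.794 mol/yr.
Box C throughput = its input = 12.794 mol/yr; τ = 4.045×10^7 / 12.794 = 3.162×10^6 yr.

3.16×10^6 yr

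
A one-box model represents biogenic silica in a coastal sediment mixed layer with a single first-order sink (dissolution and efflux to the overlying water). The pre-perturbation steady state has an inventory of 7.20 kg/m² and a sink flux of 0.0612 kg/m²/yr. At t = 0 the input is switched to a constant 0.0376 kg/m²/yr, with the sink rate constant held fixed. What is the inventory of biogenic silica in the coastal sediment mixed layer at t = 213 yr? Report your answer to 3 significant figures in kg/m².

4.88 kg/m²

The sink rate constant is k = F₀/M₀ = 0.0612/7.20 = 0.008500 yr⁻¹.
Solving dM/dt = F₁ − kM with M(0) = M₀ gives M(t) = F₁/k + (M₀ − F₁/k)·e^(−kt).
F₁/k = 0.0376/0.008500 = 4.4235 kg/m²; kt = 0.008500 × 213 = 1.810, e^(−kt) = 0.1636.
M(213) = 4.4235 + (7.20 − 4.4235) × 0.1636 = 4.4235 + 0.4542 = 4.8777 kg/m².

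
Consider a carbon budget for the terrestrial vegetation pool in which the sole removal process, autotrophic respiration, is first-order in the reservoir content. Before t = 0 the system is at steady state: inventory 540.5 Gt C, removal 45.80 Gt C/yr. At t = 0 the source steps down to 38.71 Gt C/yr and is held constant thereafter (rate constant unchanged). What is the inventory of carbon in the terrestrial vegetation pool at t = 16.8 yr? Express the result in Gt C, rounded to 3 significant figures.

477 Gt C

τ = M₀/F₀ = 540.5/45.80 = 11.80 yr; rate constant k = 1/τ.
New steady state M_∞ = F₁/k = F₁·τ = 38.71 × 11.80 = 456.83 Gt C.
M(t) = M_∞ + (M₀ − M_∞)·e^(−t/τ); t/τ = 16.8/11.80 = 1.424, so e^(−t/τ) = 0.2409.
M(t) = 456.83 + 83.67 × 0.2409 = 476.98 Gt C.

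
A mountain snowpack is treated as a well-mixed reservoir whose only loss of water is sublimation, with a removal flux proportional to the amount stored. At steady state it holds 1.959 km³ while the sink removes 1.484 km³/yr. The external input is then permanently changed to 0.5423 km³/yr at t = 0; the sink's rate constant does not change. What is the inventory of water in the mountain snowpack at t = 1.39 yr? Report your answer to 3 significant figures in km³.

1.15 km³

τ = M₀/F₀ = 1.959/1.484 = 1.320 yr; rate constant k = 1/τ.
New steady state M_∞ = F₁/k = F₁·τ = 0.5423 × 1.320 = 0.71588 km³.
M(t) = M_∞ + (M₀ − M_∞)·e^(−t/τ); t/τ = 1.39/1.320 = 1.053, so e^(−t/τ) = 0.3489.
M(t) = 0.71588 + 1.243 × 0.3489 = 1.1496 km³.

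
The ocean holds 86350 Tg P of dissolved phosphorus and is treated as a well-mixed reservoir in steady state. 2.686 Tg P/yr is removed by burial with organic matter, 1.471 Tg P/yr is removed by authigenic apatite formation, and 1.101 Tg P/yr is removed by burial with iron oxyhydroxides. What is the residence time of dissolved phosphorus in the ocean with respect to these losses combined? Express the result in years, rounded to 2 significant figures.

16000 yr

Total removal = 2.686 + 1.471 + 1.101 = 5.2580 Tg P/yr.
τ = M / ΣF_out = 86350 / 5.2580 = 16420 yr.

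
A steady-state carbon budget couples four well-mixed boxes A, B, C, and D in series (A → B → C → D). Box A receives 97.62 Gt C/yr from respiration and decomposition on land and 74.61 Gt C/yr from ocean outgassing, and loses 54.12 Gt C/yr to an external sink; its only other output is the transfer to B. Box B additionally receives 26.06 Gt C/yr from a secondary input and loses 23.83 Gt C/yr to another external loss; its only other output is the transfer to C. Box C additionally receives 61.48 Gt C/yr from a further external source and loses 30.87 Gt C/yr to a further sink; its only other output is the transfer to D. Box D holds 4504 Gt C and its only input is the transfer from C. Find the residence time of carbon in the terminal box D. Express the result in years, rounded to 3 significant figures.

Box A: F(A→B) = (97.62 + 74.61) − 54.12 = 118.11 Gt C/yr.
Box B: F(B→C) = (118.11 + 26.06) − 23.83 = 120.34 Gt C/yr.
Box C: F(C→D) = (120.34 + 61.48) − 30.87 = 150.95 Gt C/yr.
Box D throughput = its input = 150.95 Gt C/yr; τ = 4504 / 150.95 = 29.84 yr.

29.8 yr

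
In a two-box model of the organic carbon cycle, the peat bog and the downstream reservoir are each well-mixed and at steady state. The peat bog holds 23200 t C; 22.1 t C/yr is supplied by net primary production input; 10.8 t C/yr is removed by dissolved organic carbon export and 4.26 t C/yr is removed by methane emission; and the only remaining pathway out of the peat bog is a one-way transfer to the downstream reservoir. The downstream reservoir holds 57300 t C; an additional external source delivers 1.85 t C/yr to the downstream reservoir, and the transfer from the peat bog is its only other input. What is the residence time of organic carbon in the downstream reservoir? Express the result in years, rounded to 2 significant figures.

Balance the peat bog: ΣF_in = 22.100 t C/yr.
Transfer to the downstream reservoir = ΣF_in − (10.8 + 4.26) = 7.0400 t C/yr.
Total input to the downstream reservoir = 7.0400 + 1.85 = 8.8900 t C/yr; at steady state this equals its total output.
τ = M / F = 57300 / 8.8900 = 6445 yr.

6400 yr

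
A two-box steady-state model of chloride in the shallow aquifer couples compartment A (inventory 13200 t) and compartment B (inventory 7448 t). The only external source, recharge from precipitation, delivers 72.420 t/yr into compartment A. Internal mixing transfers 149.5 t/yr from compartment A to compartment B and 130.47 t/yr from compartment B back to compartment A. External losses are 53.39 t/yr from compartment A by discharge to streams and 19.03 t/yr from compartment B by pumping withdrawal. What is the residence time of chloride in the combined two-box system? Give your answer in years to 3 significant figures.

For the system as a whole, the A↔B exchange is internal and contributes nothing to the throughput; only the external sinks remove mass.
M_total = 13200 + 7448 = 20648 t.
ΣF_external_out = 53.39 + 19.03 = 72.420 t/yr.
τ = M_total / ΣF_ext = 20648 / 72.420 = 285.1 yr.

285 yr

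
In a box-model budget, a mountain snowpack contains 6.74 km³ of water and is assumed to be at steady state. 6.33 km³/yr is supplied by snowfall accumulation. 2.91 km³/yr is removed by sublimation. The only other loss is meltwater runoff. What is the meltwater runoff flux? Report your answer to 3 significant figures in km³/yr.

At steady state ΣF_in = ΣF_out.
ΣF_in = 6.3300 km³/yr.
Meltwater runoff flux = ΣF_in − (2.91) = 6.3300 − 2.910 = 3.420 km³/yr.

3.42 km³/yr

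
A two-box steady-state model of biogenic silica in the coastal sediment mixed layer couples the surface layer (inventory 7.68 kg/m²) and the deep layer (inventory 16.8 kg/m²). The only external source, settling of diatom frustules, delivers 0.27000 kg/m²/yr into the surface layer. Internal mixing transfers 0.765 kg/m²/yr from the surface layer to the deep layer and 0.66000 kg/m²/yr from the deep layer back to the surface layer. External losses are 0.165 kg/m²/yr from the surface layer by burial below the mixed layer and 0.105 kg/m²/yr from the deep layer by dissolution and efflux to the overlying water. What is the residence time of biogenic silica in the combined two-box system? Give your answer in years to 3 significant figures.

Treat the two boxes together as one reservoir: the mixing fluxes between them are internal recycling, so τ = ΣM / Σ(external losses).
M_total = 7.68 + 16.8 = 24.480 kg/m².
ΣF_external_out = 0.165 + 0.105 = 0.27000 kg/m²/yr.
τ = M_total / ΣF_ext = 24.480 / 0.27000 = 90.67 yr.

90.7 yr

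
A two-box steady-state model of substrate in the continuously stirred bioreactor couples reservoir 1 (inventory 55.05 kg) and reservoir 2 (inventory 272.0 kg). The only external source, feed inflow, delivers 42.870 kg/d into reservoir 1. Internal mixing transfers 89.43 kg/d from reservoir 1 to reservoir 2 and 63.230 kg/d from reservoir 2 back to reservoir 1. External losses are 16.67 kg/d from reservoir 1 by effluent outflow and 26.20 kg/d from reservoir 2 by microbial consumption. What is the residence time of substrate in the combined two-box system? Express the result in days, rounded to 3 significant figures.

7.63 d

Residence time in the combined system uses the total inventory and the total *external* removal — internal exchanges between the two boxes cancel.
M_total = 55.05 + 272.0 = 327.05 kg.
ΣF_external_out = 16.67 + 26.20 = 42.870 kg/d.
τ = M_total / ΣF_ext = 327.05 / 42.870 = 7.629 d.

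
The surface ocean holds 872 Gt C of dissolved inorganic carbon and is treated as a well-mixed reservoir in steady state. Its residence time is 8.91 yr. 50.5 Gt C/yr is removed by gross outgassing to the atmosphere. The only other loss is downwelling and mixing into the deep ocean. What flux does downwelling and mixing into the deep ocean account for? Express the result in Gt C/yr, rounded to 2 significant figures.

Total removal F = M/τ = 872 / 8.91 = 97.87 Gt C/yr.
Downwelling and mixing into the deep ocean = F − (50.5) = 97.87 − 50.50 = 47.37 Gt C/yr.

47 Gt C/yr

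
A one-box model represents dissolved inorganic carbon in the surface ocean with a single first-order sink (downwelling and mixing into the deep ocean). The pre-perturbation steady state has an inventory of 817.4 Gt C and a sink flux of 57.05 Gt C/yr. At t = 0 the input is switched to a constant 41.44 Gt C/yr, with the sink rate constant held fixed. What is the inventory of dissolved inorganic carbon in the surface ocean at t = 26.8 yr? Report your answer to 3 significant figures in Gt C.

The sink rate constant is k = F₀/M₀ = 57.05/817.4 = 0.06979 yr⁻¹.
Solving dM/dt = F₁ − kM with M(0) = M₀ gives M(t) = F₁/k + (M₀ − F₁/k)·e^(−kt).
F₁/k = 41.44/0.06979 = 593.74 Gt C; kt = 0.06979 × 26.8 = 1.870, e^(−kt) = 0.1540.
M(26.8) = 593.74 + (817.4 − 593.74) × 0.1540 = 593.74 + 34.45 = 628.20 Gt C.

628 Gt C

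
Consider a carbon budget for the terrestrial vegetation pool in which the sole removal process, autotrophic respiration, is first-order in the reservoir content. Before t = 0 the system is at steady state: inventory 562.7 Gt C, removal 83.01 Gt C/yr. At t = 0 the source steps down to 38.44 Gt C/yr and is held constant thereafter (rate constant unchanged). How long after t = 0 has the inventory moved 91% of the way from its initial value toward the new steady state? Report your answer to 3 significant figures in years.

τ = M₀/F₀ = 562.7/83.01 = 6.779 yr.
The remaining gap fraction is e^(−t/τ); 91% covered ⇒ e^(−t/τ) = 0.0900.
t = −τ ln(0.0900) = 6.779 × 2.408 = 16.32 yr.

16.3 yr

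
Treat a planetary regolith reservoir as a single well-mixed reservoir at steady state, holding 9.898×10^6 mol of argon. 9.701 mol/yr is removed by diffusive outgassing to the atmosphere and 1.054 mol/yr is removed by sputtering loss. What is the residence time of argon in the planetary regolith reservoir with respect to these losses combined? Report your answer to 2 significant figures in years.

Total removal = 9.701 + 1.054 = 10.755 mol/yr.
τ = M / ΣF_out = 9.898×10^6 / 10.755 = 920300 yr.

920000 yr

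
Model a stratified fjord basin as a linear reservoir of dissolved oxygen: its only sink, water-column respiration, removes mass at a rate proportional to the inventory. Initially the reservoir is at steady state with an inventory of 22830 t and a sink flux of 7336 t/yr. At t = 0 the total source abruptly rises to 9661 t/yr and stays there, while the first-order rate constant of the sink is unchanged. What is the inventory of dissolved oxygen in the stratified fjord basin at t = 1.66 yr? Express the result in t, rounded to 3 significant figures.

25800 t

The sink rate constant is k = F₀/M₀ = 7336/22830 = 0.3213 yr⁻¹.
Solving dM/dt = F₁ − kM with M(0) = M₀ gives M(t) = F₁/k + (M₀ − F₁/k)·e^(−kt).
F₁/k = 9661/0.3213 = 30066 t; kt = 0.3213 × 1.66 = 0.5334, e^(−kt) = 0.5866.
M(1.66) = 30066 + (22830 − 30066) × 0.5866 = 30066 − 4244 = 25821 t.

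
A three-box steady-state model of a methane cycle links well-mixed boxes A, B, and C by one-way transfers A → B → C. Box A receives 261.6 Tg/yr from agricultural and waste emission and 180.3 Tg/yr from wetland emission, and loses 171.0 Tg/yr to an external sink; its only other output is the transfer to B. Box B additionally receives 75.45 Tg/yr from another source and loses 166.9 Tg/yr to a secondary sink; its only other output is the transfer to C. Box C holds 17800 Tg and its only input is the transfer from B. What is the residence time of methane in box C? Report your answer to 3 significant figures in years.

99.2 yr

Box A: F(A→B) = (261.6 + 180.3) − 171.0 = 270.90 Tg/yr.
Box B: F(B→C) = (270.90 + 75.45) − 166.9 = 179.45 Tg/yr.
Box C throughput = its input = 179.45 Tg/yr; τ = 17800 / 179.45 = 99.19 yr.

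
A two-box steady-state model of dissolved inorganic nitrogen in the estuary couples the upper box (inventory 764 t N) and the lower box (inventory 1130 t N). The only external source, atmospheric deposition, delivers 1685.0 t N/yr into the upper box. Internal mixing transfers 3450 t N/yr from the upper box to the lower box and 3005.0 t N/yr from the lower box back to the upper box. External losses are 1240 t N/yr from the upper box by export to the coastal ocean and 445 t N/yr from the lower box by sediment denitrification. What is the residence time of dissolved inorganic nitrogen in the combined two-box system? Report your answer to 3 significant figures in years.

1.12 yr

For the system as a whole, the A↔B exchange is internal and contributes nothing to the throughput; only the external sinks remove mass.
M_total = 764 + 1130 = 1894.0 t N.
ΣF_external_out = 1240 + 445 = 1685.0 t N/yr.
τ = M_total / ΣF_ext = 1894.0 / 1685.0 = 1.124 yr.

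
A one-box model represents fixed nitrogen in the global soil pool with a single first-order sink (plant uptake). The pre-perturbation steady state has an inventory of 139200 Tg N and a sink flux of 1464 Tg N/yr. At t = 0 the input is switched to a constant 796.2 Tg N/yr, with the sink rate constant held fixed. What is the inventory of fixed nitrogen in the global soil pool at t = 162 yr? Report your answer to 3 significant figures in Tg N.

87300 Tg N

The sink rate constant is k = F₀/M₀ = 1464/139200 = 0.01052 yr⁻¹.
Solving dM/dt = F₁ − kM with M(0) = M₀ gives M(t) = F₁/k + (M₀ − F₁/k)·e^(−kt).
F₁/k = 796.2/0.01052 = 75704 Tg N; kt = 0.01052 × 162 = 1.704, e^(−kt) = 0.1820.
M(162) = 75704 + (139200 − 75704) × 0.1820 = 75704 + 11560 = 87260 Tg N.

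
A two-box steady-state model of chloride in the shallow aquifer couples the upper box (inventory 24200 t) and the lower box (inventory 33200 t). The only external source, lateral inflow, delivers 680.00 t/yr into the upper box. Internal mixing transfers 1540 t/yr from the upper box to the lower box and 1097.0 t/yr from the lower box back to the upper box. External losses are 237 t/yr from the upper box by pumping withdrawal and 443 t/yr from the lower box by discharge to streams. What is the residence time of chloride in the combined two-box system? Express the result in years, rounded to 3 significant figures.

84.4 yr

For the system as a whole, the A↔B exchange is internal and contributes nothing to the throughput; only the external sinks remove mass.
M_total = 24200 + 33200 = 57400 t.
ΣF_external_out = 237 + 443 = 680.00 t/yr.
τ = M_total / ΣF_ext = 57400 / 680.00 = 84.41 yr.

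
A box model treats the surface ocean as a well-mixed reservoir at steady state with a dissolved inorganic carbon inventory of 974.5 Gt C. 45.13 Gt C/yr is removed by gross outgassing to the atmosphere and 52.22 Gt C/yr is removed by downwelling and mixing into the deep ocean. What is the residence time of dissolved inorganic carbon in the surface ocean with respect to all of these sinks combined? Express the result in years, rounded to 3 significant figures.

Total removal flux = 45.13 + 52.22 = 97.350 Gt C/yr.
τ = M / ΣF_out = 974.5 / 97.350 = 10.01 yr.

10.0 yr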